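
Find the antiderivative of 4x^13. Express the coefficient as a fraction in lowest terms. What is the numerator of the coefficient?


Apply the power rule for integration:
integral of ax^n dx = a/(n+1) * x^(n+1) + C
integral of 4x^13 dx
= 4/14 * x^14 + C
= 2/7 * x^14 + C
The coefficient in lowest terms is 2/7, and its numerator is 2

2


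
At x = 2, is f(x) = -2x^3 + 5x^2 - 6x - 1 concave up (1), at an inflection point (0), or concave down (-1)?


Concavity is determined by the sign of f''(x).
f(x) = -2x^3 + 5x^2 - 6x - 1
f'(x) = -6x^2 + 10x - 6
f''(x) = -12x + 10
f''(2) = -12 * 2 + 10
= -24 + 10
= -14
Since f''(2) < 0, the function is concave down (-1)

-1


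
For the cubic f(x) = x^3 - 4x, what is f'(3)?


Differentiate f(x) = x^3 - 4x term by term:
f'(x) = 3x^2 - 4
Substitute x = 3:
f'(3) = 3 * 3^2 + 0 * 3 - 4
= 27 + 0 - 4
= 23

23


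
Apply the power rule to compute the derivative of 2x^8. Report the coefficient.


We apply the power rule: d/dx [ax^n] = a*n * x^(n-1)
d/dx [2x^8]
= 2 * 8 * x^(8-1)
= 16x^7
The coefficient is 16

16


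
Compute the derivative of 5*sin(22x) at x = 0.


Apply the chain rule to differentiate 5*sin(22x):
d/dx [5*sin(22x)]
= 5 * cos(22x) * d/dx(22x)
= 5 * 22 * cos(22x)
= 110 * cos(22x)
Evaluate at x = 0:
= 110 * cos(0)
= 110 * 1
= 110

110


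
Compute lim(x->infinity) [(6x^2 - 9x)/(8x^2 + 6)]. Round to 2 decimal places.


For limits at infinity with equal-degree polynomials,
we compare leading coefficients.
Numerator leading term: 6x^2
Denominator leading term: 8x^2
Divide both by x^2:
lim = (6 - 9/x) / (8 + 6/x^2)
As x -> infinity, the 1/x and 1/x^2 terms vanish:
= 6/8 = 3/4 = 0.75

0.75


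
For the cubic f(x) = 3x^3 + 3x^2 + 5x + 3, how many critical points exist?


Find where f'(x) = 0:
f(x) = 3x^3 + 3x^2 + 5x + 3
f'(x) = 9x^2 + 6x + 5
This is a quadratic in x. Use the discriminant to count real roots.
Discriminant = (6)^2 - 4 * 9 * 5
= 36 - 180
= -144
Since discriminant < 0, f'(x) = 0 has no real solutions.
Number of critical points: 0

0


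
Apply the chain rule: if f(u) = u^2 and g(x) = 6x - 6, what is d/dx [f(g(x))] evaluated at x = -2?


Using the chain rule: (f(g(x)))' = f'(g(x)) * g'(x)
First, find g(-2):
g(-2) = 6 * (-2) - 6 = -18
Next, f'(u) = 2u
And g'(x) = 6
So f'(g(-2)) * g'(-2)
= 2 * (-18) * 6
= -216

-216


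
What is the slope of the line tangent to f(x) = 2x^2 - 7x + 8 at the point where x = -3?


The slope of the tangent line equals f'(x) at the point.
f(x) = 2x^2 - 7x + 8
f'(x) = 4x - 7
At x = -3:
f'(-3) = 4 * (-3) - 7
= -12 - 7
= -19

-19


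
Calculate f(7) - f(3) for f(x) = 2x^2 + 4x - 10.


Net change = f(b) - f(a)
f(x) = 2x^2 + 4x - 10
Compute f(7):
f(7) = 2 * 7^2 + 4 * 7 - 10
= 98 + 28 - 10
= 116
Compute f(3):
f(3) = 2 * 3^2 + 4 * 3 - 10
= 18 + 12 - 10
= 20
Net change = 116 - 20 = 96

96


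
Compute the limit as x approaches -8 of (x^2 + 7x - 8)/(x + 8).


Direct substitution gives 0/0, so we factor the numerator.
Factor: (x^2 + 7x - 8) = (x + 8)(x - 1)
Cancel the common factor (x + 8):
(x^2 + 7x - 8)/(x + 8) = (x - 1)
Now substitute x = -8:
= (-8) - (1) = -9

-9


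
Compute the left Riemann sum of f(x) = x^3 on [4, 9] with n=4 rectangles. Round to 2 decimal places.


Left Riemann sum uses left endpoints of each subinterval.
Interval: [4, 9], n = 4
dx = (9 - 4) / 4 = 5/4
Left endpoints: [4, 21/4, 13/2, 31/4]
f values: [64, 9261/64, 2197/8, 29791/64]
Sum = dx * (sum of f values)
= 5/4 * 15181/16
= 75905/64 ≈ 1186.02

1186.02


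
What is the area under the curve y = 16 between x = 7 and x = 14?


The area under a constant function y = 16 is a rectangle.
Width = 14 - 7 = 7
Height = 16
Area = width * height
= 7 * 16
= 112

112


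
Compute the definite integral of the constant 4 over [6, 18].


The integral of a constant k over [a, b] equals k * (b - a).
integral from 6 to 18 of 4 dx
= 4 * (18 - 6)
= 4 * 12
= 48

48


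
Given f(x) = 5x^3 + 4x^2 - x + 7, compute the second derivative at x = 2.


First derivative:
f'(x) = 15x^2 + 8x - 1
Second derivative:
f''(x) = 30x + 8
Substitute x = 2:
f''(2) = 30 * 2 + 8
= 60 + 8
= 68

68


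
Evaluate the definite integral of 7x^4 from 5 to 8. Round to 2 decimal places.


Find the antiderivative of 7x^4:
F(x) = 7/5 * x^5
Apply the Fundamental Theorem of Calculus:
F(8) - F(5)
= 7/5 * 8^5 - 7/5 * 5^5
= 7/5 * (32768 - 3125)
= 7/5 * 29643
= 207501/5 = 41500.20

41500.20


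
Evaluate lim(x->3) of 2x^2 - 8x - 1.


Since polynomials are continuous, we use direct substitution.
lim(x->3) of 2x^2 - 8x - 1
= 2 * 3^2 - 8 * 3 - 1
= 18 - 24 - 1
= -7

-7


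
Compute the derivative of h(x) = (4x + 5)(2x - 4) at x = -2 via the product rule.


Let u(x) = 4x + 5 and v(x) = 2x - 4
u'(x) = 4
v'(x) = 2
Product rule: h'(x) = u'(x)*v(x) + u(x)*v'(x)
= 4 * (2x - 4) + (4x + 5) * 2
At x = -2:
u(-2) = 4 * (-2) + 5 = -3
v(-2) = 2 * (-2) - 4 = -8
h'(-2) = 4 * (-8) + (-3) * 2
= -32 - 6
= -38

-38


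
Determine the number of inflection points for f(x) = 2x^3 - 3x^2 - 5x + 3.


Inflection points occur where f''(x) = 0 and concavity changes.
f(x) = 2x^3 - 3x^2 - 5x + 3
f'(x) = 6x^2 - 6x - 5
f''(x) = 12x - 6
Set f''(x) = 0:
12x - 6 = 0
x = 6 / 12 = 1/2
Since f''(x) is linear (degree 1), it changes sign at this point.
Therefore there is exactly 1 inflection point.

1


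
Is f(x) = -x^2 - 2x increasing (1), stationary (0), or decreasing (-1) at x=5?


Compute f'(x) to determine behavior:
f'(x) = -2x - 2
f'(5) = -2 * 5 - 2
= -10 - 2
= -12
Since f'(5) < 0, the function is decreasing (-1)

-1


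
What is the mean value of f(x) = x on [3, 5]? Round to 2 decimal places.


Average value = 1/(b-a) * integral from a to b of f(x) dx
First compute the integral of x:
F(x) = (1/2)x^2
F(5) = 1/2 * 25 + 0 * 5 = 25/2
F(3) = 1/2 * 9 + 0 * 3 = 9/2
Integral = 25/2 - 9/2 = 8
Average = 8 / (5 - 3) = 8 / 2
= 4 = 4.00

4.00


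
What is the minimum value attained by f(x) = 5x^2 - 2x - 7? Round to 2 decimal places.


For a quadratic f(x) = ax^2 + bx + c with a > 0, the minimum is at the vertex.
Vertex x-coordinate: x = -b/(2a)
x = -(-2) / (2 * 5)
x = 2/10 = 1/5
Substitute back to find the minimum value:
f(1/5) = 5 * (1/5)^2 - 2 * (1/5) - 7
= 1/5 - 2/5 - 7
= -36/5 = -7.20

-7.20


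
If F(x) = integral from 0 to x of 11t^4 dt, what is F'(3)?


By the Fundamental Theorem of Calculus (Part 1):
If F(x) = integral from 0 to x of f(t) dt, then F'(x) = f(x)
Here f(t) = 11t^4
So F'(x) = 11x^4
Evaluate at x = 3:
F'(3) = 11 * 3^4
= 11 * 81
= 891

891


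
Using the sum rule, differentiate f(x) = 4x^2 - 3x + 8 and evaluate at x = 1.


Differentiate term by term using power and sum rules:
f(x) = 4x^2 - 3x + 8
f'(x) = 8x - 3
Substitute x = 1:
f'(1) = 8 * 1 - 3
= 8 - 3
= 5

5


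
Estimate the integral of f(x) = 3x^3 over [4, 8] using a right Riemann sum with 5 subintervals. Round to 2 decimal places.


Right Riemann sum uses right endpoints of each subinterval.
Interval: [4, 8], n = 5
dx = (8 - 4) / 5 = 4/5
Right endpoints: [24/5, 28/5, 32/5, 36/5, 8]
f values: [41472/125, 65856/125, 98304/125, 139968/125, 1536]
Sum = dx * (sum of f values)
= 4/5 * 21504/5
= 86016/25 = 3440.64

3440.64


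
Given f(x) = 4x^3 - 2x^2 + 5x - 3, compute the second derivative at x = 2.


First derivative:
f'(x) = 12x^2 - 4x + 5
Second derivative:
f''(x) = 24x - 4
Substitute x = 2:
f''(2) = 24 * 2 - 4
= 48 - 4
= 44

44


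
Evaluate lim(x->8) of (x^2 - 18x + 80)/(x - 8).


Direct substitution gives 0/0, so we factor the numerator.
Factor: (x^2 - 18x + 80) = (x - 8)(x - 10)
Cancel the common factor (x - 8):
(x^2 - 18x + 80)/(x - 8) = (x - 10)
Now substitute x = 8:
= (8) - (10) = -2

-2


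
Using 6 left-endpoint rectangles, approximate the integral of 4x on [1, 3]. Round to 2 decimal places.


Left Riemann sum uses left endpoints of each subinterval.
Interval: [1, 3], n = 6
dx = (3 - 1) / 6 = 1/3
Left endpoints: [1, 4/3, 5/3, 2, 7/3, 8/3]
f values: [4, 16/3, 20/3, 8, 28/3, 32/3]
Sum = dx * (sum of f values)
= 1/3 * 44
= 44/3 ≈ 14.67

14.67


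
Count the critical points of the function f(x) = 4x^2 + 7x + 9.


Find where f'(x) = 0:
f'(x) = 8x + 7
Set f'(x) = 0:
8x + 7 = 0
x = -7 / 8 = -7/8
This is a linear equation in x, so there is exactly one solution.
Number of critical points: 1

1


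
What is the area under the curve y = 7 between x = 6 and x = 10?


The area under a constant function y = 7 is a rectangle.
Width = 10 - 6 = 4
Height = 7
Area = width * height
= 4 * 7
= 28

28


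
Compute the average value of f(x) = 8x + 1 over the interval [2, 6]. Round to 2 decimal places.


Average value = 1/(b-a) * integral from a to b of f(x) dx
First compute the integral of 8x + 1:
F(x) = 4x^2 + x
F(6) = 4 * 36 + 1 * 6 = 150
F(2) = 4 * 4 + 1 * 2 = 18
Integral = 150 - 18 = 132
Average = 132 / (6 - 2) = 132 / 4
= 33 = 33.00

33.00


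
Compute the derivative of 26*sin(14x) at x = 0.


Apply the chain rule to differentiate 26*sin(14x):
d/dx [26*sin(14x)]
= 26 * cos(14x) * d/dx(14x)
= 26 * 14 * cos(14x)
= 364 * cos(14x)
Evaluate at x = 0:
= 364 * cos(0)
= 364 * 1
= 364

364


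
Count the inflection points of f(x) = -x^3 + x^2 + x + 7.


Inflection points occur where f''(x) = 0 and concavity changes.
f(x) = -x^3 + x^2 + x + 7
f'(x) = -3x^2 + 2x + 1
f''(x) = -6x + 2
Set f''(x) = 0:
-6x + 2 = 0
x = -2 / (-6) = 1/3
Since f''(x) is linear (degree 1), it changes sign at this point.
Therefore there is exactly 1 inflection point.

1


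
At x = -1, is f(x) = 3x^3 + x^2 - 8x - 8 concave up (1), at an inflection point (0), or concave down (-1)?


Concavity is determined by the sign of f''(x).
f(x) = 3x^3 + x^2 - 8x - 8
f'(x) = 9x^2 + 2x - 8
f''(x) = 18x + 2
f''(-1) = 18 * (-1) + 2
= -18 + 2
= -16
Since f''(-1) < 0, the function is concave down (-1)

-1


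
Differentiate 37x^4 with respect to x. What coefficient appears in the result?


We apply the power rule: d/dx [ax^n] = a*n * x^(n-1)
d/dx [37x^4]
= 37 * 4 * x^(4-1)
= 148x^3
The coefficient is 148

148


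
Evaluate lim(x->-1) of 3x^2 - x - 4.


Since polynomials are continuous, we use direct substitution.
lim(x->-1) of 3x^2 - x - 4
= 3 * (-1)^2 - 1 * (-1) - 4
= 3 + 1 - 4
= 0

0


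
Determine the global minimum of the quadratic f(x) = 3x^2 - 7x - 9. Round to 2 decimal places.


For a quadratic f(x) = ax^2 + bx + c with a > 0, the minimum is at the vertex.
Vertex x-coordinate: x = -b/(2a)
x = -(-7) / (2 * 3)
x = 7/6
Substitute back to find the minimum value:
f(7/6) = 3 * (7/6)^2 - 7 * (7/6) - 9
= 49/12 - 49/6 - 9
= -157/12 ≈ -13.08

-13.08


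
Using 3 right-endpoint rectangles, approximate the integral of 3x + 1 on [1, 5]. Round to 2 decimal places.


Right Riemann sum uses right endpoints of each subinterval.
Interval: [1, 5], n = 3
dx = (5 - 1) / 3 = 4/3
Right endpoints: [7/3, 11/3, 5]
f values: [8, 12, 16]
Sum = dx * (sum of f values)
= 4/3 * 36
= 48 = 48.00

48.00


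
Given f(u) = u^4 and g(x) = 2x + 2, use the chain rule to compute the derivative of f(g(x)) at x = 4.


Using the chain rule: (f(g(x)))' = f'(g(x)) * g'(x)
First, find g(4):
g(4) = 2 * 4 + 2 = 10
Next, f'(u) = 4u^3
And g'(x) = 2
So f'(g(4)) * g'(4)
= 4 * 10^3 * 2
= 4 * 1000 * 2
= 8000

8000


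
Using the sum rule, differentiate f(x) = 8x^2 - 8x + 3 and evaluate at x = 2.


Differentiate term by term using power and sum rules:
f(x) = 8x^2 - 8x + 3
f'(x) = 16x - 8
Substitute x = 2:
f'(2) = 16 * 2 - 8
= 32 - 8
= 24

24


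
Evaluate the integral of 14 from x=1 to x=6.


The integral of a constant k over [a, b] equals k * (b - a).
integral from 1 to 6 of 14 dx
= 14 * (6 - 1)
= 14 * 5
= 70

70


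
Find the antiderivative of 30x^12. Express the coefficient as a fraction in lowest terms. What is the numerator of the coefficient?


Apply the power rule for integration:
integral of ax^n dx = a/(n+1) * x^(n+1) + C
integral of 30x^12 dx
= 30/13 * x^13 + C
The coefficient in lowest terms is 30/13, and its numerator is 30

30


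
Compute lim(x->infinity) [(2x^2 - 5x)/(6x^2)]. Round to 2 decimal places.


For limits at infinity with equal-degree polynomials,
we compare leading coefficients.
Numerator leading term: 2x^2
Denominator leading term: 6x^2
Divide both by x^2:
lim = (2 - 5/x) / (6)
As x -> infinity, the 1/x and 1/x^2 terms vanish:
= 2/6 = 1/3 ≈ 0.33

0.33


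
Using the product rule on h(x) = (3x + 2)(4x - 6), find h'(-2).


Let u(x) = 3x + 2 and v(x) = 4x - 6
u'(x) = 3
v'(x) = 4
Product rule: h'(x) = u'(x)*v(x) + u(x)*v'(x)
= 3 * (4x - 6) + (3x + 2) * 4
At x = -2:
u(-2) = 3 * (-2) + 2 = -4
v(-2) = 4 * (-2) - 6 = -14
h'(-2) = 3 * (-14) + (-4) * 4
= -42 - 16
= -58

-58


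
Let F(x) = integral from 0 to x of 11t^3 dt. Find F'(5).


By the Fundamental Theorem of Calculus (Part 1):
If F(x) = integral from 0 to x of f(t) dt, then F'(x) = f(x)
Here f(t) = 11t^3
So F'(x) = 11x^3
Evaluate at x = 5:
F'(5) = 11 * 5^3
= 11 * 125
= 1375

1375


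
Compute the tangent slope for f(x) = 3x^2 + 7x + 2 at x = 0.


The slope of the tangent line equals f'(x) at the point.
f(x) = 3x^2 + 7x + 2
f'(x) = 6x + 7
At x = 0:
f'(0) = 6 * 0 + 7
= 0 + 7
= 7

7


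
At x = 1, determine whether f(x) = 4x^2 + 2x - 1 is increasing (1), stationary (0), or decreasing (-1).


Compute f'(x) to determine behavior:
f'(x) = 8x + 2
f'(1) = 8 * 1 + 2
= 8 + 2
= 10
Since f'(1) > 0, the function is increasing (1)

1


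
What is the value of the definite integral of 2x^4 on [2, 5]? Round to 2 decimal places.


Find the antiderivative of 2x^4:
F(x) = 2/5 * x^5
Apply the Fundamental Theorem of Calculus:
F(5) - F(2)
= 2/5 * 5^5 - 2/5 * 2^5
= 2/5 * (3125 - 32)
= 2/5 * 3093
= 6186/5 = 1237.20

1237.20


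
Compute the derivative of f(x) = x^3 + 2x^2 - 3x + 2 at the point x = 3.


Differentiate f(x) = x^3 + 2x^2 - 3x + 2 term by term:
f'(x) = 3x^2 + 4x - 3
Substitute x = 3:
f'(3) = 3 * 3^2 + 4 * 3 - 3
= 27 + 12 - 3
= 36

36


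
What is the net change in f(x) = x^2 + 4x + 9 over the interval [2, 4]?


Net change = f(b) - f(a)
f(x) = x^2 + 4x + 9
Compute f(4):
f(4) = 1 * 4^2 + 4 * 4 + 9
= 16 + 16 + 9
= 41
Compute f(2):
f(2) = 1 * 2^2 + 4 * 2 + 9
= 4 + 8 + 9
= 21
Net change = 41 - 21 = 20

20


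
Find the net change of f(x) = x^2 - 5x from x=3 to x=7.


Net change = f(b) - f(a)
f(x) = x^2 - 5x
Compute f(7):
f(7) = 1 * 7^2 - 5 * 7 + 0
= 49 - 35 + 0
= 14
Compute f(3):
f(3) = 1 * 3^2 - 5 * 3 + 0
= 9 - 15 + 0
= -6
Net change = 14 - (-6) = 20

20


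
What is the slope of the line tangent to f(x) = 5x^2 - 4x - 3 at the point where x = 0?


The slope of the tangent line equals f'(x) at the point.
f(x) = 5x^2 - 4x - 3
f'(x) = 10x - 4
At x = 0:
f'(0) = 10 * 0 - 4
= 0 - 4
= -4

-4


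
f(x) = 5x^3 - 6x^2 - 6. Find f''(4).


First derivative:
f'(x) = 15x^2 - 12x
Second derivative:
f''(x) = 30x - 12
Substitute x = 4:
f''(4) = 30 * 4 - 12
= 120 - 12
= 108

108


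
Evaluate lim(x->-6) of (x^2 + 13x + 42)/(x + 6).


Direct substitution gives 0/0, so we factor the numerator.
Factor: (x^2 + 13x + 42) = (x + 6)(x + 7)
Cancel the common factor (x + 6):
(x^2 + 13x + 42)/(x + 6) = (x + 7)
Now substitute x = -6:
= (-6) - (-7) = 1

1


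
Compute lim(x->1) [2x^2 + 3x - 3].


Since polynomials are continuous, we use direct substitution.
lim(x->1) of 2x^2 + 3x - 3
= 2 * 1^2 + 3 * 1 - 3
= 2 + 3 - 3
= 2

2


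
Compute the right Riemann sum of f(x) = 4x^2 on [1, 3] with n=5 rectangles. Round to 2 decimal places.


Right Riemann sum uses right endpoints of each subinterval.
Interval: [1, 3], n = 5
dx = (3 - 1) / 5 = 2/5
Right endpoints: [7/5, 9/5, 11/5, 13/5, 3]
f values: [196/25, 324/25, 484/25, 676/25, 36]
Sum = dx * (sum of f values)
= 2/5 * 516/5
= 1032/25 = 41.28

41.28


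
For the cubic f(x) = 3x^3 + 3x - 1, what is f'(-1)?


Differentiate f(x) = 3x^3 + 3x - 1 term by term:
f'(x) = 9x^2 + 3
Substitute x = -1:
f'(-1) = 9 * (-1)^2 + 0 * (-1) + 3
= 9 + 0 + 3
= 12

12


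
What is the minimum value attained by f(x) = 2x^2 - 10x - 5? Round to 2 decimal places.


For a quadratic f(x) = ax^2 + bx + c with a > 0, the minimum is at the vertex.
Vertex x-coordinate: x = -b/(2a)
x = -(-10) / (2 * 2)
x = 10/4 = 5/2
Substitute back to find the minimum value:
f(5/2) = 2 * (5/2)^2 - 10 * (5/2) - 5
= 25/2 - 25 - 5
= -35/2 = -17.50

-17.50


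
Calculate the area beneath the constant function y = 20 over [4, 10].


The area under a constant function y = 20 is a rectangle.
Width = 10 - 4 = 6
Height = 20
Area = width * height
= 6 * 20
= 120

120


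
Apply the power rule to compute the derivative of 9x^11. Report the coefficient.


We apply the power rule: d/dx [ax^n] = a*n * x^(n-1)
d/dx [9x^11]
= 9 * 11 * x^(11-1)
= 99x^10
The coefficient is 99

99


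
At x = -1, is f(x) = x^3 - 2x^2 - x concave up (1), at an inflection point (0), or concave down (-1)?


Concavity is determined by the sign of f''(x).
f(x) = x^3 - 2x^2 - x
f'(x) = 3x^2 - 4x - 1
f''(x) = 6x - 4
f''(-1) = 6 * (-1) - 4
= -6 - 4
= -10
Since f''(-1) < 0, the function is concave down (-1)

-1


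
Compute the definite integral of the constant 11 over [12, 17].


The integral of a constant k over [a, b] equals k * (b - a).
integral from 12 to 17 of 11 dx
= 11 * (17 - 12)
= 11 * 5
= 55

55


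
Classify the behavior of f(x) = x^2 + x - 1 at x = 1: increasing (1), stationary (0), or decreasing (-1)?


Compute f'(x) to determine behavior:
f'(x) = 2x + 1
f'(1) = 2 * 1 + 1
= 2 + 1
= 3
Since f'(1) > 0, the function is increasing (1)

1


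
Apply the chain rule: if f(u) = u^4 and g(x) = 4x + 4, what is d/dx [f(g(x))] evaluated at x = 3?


Using the chain rule: (f(g(x)))' = f'(g(x)) * g'(x)
First, find g(3):
g(3) = 4 * 3 + 4 = 16
Next, f'(u) = 4u^3
And g'(x) = 4
So f'(g(3)) * g'(3)
= 4 * 16^3 * 4
= 4 * 4096 * 4
= 65536

65536


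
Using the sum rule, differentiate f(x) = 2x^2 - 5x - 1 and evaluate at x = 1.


Differentiate term by term using power and sum rules:
f(x) = 2x^2 - 5x - 1
f'(x) = 4x - 5
Substitute x = 1:
f'(1) = 4 * 1 - 5
= 4 - 5
= -1

-1


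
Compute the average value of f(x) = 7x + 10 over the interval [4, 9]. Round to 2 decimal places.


Average value = 1/(b-a) * integral from a to b of f(x) dx
First compute the integral of 7x + 10:
F(x) = (7/2)x^2 + 10x
F(9) = 7/2 * 81 + 10 * 9 = 747/2
F(4) = 7/2 * 16 + 10 * 4 = 96
Integral = 747/2 - 96 = 555/2
Average = (555/2) / (9 - 4) = (555/2) / 5
= 111/2 = 55.50

55.50


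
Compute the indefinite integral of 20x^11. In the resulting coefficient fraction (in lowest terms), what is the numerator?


Apply the power rule for integration:
integral of ax^n dx = a/(n+1) * x^(n+1) + C
integral of 20x^11 dx
= 20/12 * x^12 + C
= 5/3 * x^12 + C
The coefficient in lowest terms is 5/3, and its numerator is 5

5


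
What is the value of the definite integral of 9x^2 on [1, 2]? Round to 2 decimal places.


Find the antiderivative of 9x^2:
F(x) = 9/3 * x^3
Apply the Fundamental Theorem of Calculus:
F(2) - F(1)
= 9/3 * 2^3 - 9/3 * 1^3
= 9/3 * (8 - 1)
= 9/3 * 7
= 21 = 21.00

21.00


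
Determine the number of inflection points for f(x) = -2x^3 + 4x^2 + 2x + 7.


Inflection points occur where f''(x) = 0 and concavity changes.
f(x) = -2x^3 + 4x^2 + 2x + 7
f'(x) = -6x^2 + 8x + 2
f''(x) = -12x + 8
Set f''(x) = 0:
-12x + 8 = 0
x = -8 / (-12) = 2/3
Since f''(x) is linear (degree 1), it changes sign at this point.
Therefore there is exactly 1 inflection point.

1


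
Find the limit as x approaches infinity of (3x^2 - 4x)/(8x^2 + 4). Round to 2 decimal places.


For limits at infinity with equal-degree polynomials,
we compare leading coefficients.
Numerator leading term: 3x^2
Denominator leading term: 8x^2
Divide both by x^2:
lim = (3 - 4/x) / (8 + 4/x^2)
As x -> infinity, the 1/x and 1/x^2 terms vanish:
= 3/8 ≈ 0.38

0.38


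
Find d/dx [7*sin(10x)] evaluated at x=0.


Apply the chain rule to differentiate 7*sin(10x):
d/dx [7*sin(10x)]
= 7 * cos(10x) * d/dx(10x)
= 7 * 10 * cos(10x)
= 70 * cos(10x)
Evaluate at x = 0:
= 70 * cos(0)
= 70 * 1
= 70

70


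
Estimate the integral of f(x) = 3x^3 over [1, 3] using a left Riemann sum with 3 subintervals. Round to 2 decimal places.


Left Riemann sum uses left endpoints of each subinterval.
Interval: [1, 3], n = 3
dx = (3 - 1) / 3 = 2/3
Left endpoints: [1, 5/3, 7/3]
f values: [3, 125/9, 343/9]
Sum = dx * (sum of f values)
= 2/3 * 55
= 110/3 ≈ 36.67

36.67


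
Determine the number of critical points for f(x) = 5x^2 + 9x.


Find where f'(x) = 0:
f'(x) = 10x + 9
Set f'(x) = 0:
10x + 9 = 0
x = -9 / 10 = -9/10
This is a linear equation in x, so there is exactly one solution.
Number of critical points: 1

1


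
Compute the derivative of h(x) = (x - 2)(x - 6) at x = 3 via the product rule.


Let u(x) = x - 2 and v(x) = x - 6
u'(x) = 1
v'(x) = 1
Product rule: h'(x) = u'(x)*v(x) + u(x)*v'(x)
= 1 * (x - 6) + (x - 2) * 1
At x = 3:
u(3) = 1 * 3 - 2 = 1
v(3) = 1 * 3 - 6 = -3
h'(3) = 1 * (-3) + 1 * 1
= -3 + 1
= -2

-2


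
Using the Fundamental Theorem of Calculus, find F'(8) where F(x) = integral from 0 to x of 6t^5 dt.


By the Fundamental Theorem of Calculus (Part 1):
If F(x) = integral from 0 to x of f(t) dt, then F'(x) = f(x)
Here f(t) = 6t^5
So F'(x) = 6x^5
Evaluate at x = 8:
F'(8) = 6 * 8^5
= 6 * 32768
= 196608

196608


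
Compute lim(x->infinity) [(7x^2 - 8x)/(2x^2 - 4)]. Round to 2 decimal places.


For limits at infinity with equal-degree polynomials,
we compare leading coefficients.
Numerator leading term: 7x^2
Denominator leading term: 2x^2
Divide both by x^2:
lim = (7 - 8/x) / (2 - 4/x^2)
As x -> infinity, the 1/x and 1/x^2 terms vanish:
= 7/2 = 3.50

3.50


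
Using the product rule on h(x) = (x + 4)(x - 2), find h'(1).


Let u(x) = x + 4 and v(x) = x - 2
u'(x) = 1
v'(x) = 1
Product rule: h'(x) = u'(x)*v(x) + u(x)*v'(x)
= 1 * (x - 2) + (x + 4) * 1
At x = 1:
u(1) = 1 * 1 + 4 = 5
v(1) = 1 * 1 - 2 = -1
h'(1) = 1 * (-1) + 5 * 1
= -1 + 5
= 4

4


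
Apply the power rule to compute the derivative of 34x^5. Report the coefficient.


We apply the power rule: d/dx [ax^n] = a*n * x^(n-1)
d/dx [34x^5]
= 34 * 5 * x^(5-1)
= 170x^4
The coefficient is 170

170


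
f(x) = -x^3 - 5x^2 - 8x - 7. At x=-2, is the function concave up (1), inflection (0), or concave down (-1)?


Concavity is determined by the sign of f''(x).
f(x) = -x^3 - 5x^2 - 8x - 7
f'(x) = -3x^2 - 10x - 8
f''(x) = -6x - 10
f''(-2) = -6 * (-2) - 10
= 12 - 10
= 2
Since f''(-2) > 0, the function is concave up (1)

1


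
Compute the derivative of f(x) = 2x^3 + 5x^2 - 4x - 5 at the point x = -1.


Differentiate f(x) = 2x^3 + 5x^2 - 4x - 5 term by term:
f'(x) = 6x^2 + 10x - 4
Substitute x = -1:
f'(-1) = 6 * (-1)^2 + 10 * (-1) - 4
= 6 - 10 - 4
= -8

-8


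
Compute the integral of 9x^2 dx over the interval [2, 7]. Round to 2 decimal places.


Find the antiderivative of 9x^2:
F(x) = 9/3 * x^3
Apply the Fundamental Theorem of Calculus:
F(7) - F(2)
= 9/3 * 7^3 - 9/3 * 2^3
= 9/3 * (343 - 8)
= 9/3 * 335
= 1005 = 1005.00

1005.00


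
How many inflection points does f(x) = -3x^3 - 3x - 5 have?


Inflection points occur where f''(x) = 0 and concavity changes.
f(x) = -3x^3 - 3x - 5
f'(x) = -9x^2 - 3
f''(x) = -18x
Set f''(x) = 0:
-18x = 0
x = 0 / (-18) = 0
Since f''(x) is linear (degree 1), it changes sign at this point.
Therefore there is exactly 1 inflection point.

1


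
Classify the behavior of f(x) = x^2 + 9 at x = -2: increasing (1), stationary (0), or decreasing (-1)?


Compute f'(x) to determine behavior:
f'(x) = 2x
f'(-2) = 2 * (-2) + 0
= -4 + 0
= -4
Since f'(-2) < 0, the function is decreasing (-1)

-1


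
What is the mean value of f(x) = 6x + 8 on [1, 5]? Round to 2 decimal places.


Average value = 1/(b-a) * integral from a to b of f(x) dx
First compute the integral of 6x + 8:
F(x) = 3x^2 + 8x
F(5) = 3 * 25 + 8 * 5 = 115
F(1) = 3 * 1 + 8 * 1 = 11
Integral = 115 - 11 = 104
Average = 104 / (5 - 1) = 104 / 4
= 26 = 26.00

26.00


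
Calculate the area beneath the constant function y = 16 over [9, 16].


The area under a constant function y = 16 is a rectangle.
Width = 16 - 9 = 7
Height = 16
Area = width * height
= 7 * 16
= 112

112


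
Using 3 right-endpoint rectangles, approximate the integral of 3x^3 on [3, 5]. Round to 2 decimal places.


Right Riemann sum uses right endpoints of each subinterval.
Interval: [3, 5], n = 3
dx = (5 - 3) / 3 = 2/3
Right endpoints: [11/3, 13/3, 5]
f values: [1331/9, 2197/9, 375]
Sum = dx * (sum of f values)
= 2/3 * 767
= 1534/3 ≈ 511.33

511.33


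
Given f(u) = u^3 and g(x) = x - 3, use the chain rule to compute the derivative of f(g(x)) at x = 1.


Using the chain rule: (f(g(x)))' = f'(g(x)) * g'(x)
First, find g(1):
g(1) = 1 * 1 - 3 = -2
Next, f'(u) = 3u^2
And g'(x) = 1
So f'(g(1)) * g'(1)
= 3 * (-2)^2 * 1
= 3 * 4 * 1
= 12

12


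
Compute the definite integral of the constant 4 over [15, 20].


The integral of a constant k over [a, b] equals k * (b - a).
integral from 15 to 20 of 4 dx
= 4 * (20 - 15)
= 4 * 5
= 20

20


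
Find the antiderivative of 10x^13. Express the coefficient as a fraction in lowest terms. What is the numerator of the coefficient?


Apply the power rule for integration:
integral of ax^n dx = a/(n+1) * x^(n+1) + C
integral of 10x^13 dx
= 10/14 * x^14 + C
= 5/7 * x^14 + C
The coefficient in lowest terms is 5/7, and its numerator is 5

5


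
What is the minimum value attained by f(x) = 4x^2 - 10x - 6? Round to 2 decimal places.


For a quadratic f(x) = ax^2 + bx + c with a > 0, the minimum is at the vertex.
Vertex x-coordinate: x = -b/(2a)
x = -(-10) / (2 * 4)
x = 10/8 = 5/4
Substitute back to find the minimum value:
f(5/4) = 4 * (5/4)^2 - 10 * (5/4) - 6
= 25/4 - 25/2 - 6
= -49/4 = -12.25

-12.25


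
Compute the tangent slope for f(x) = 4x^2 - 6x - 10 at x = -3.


The slope of the tangent line equals f'(x) at the point.
f(x) = 4x^2 - 6x - 10
f'(x) = 8x - 6
At x = -3:
f'(-3) = 8 * (-3) - 6
= -24 - 6
= -30

-30


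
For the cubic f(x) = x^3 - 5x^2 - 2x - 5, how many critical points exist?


Find where f'(x) = 0:
f(x) = x^3 - 5x^2 - 2x - 5
f'(x) = 3x^2 - 10x - 2
This is a quadratic in x. Use the discriminant to count real roots.
Discriminant = (-10)^2 - 4 * 3 * (-2)
= 100 - (-24)
= 124
Since discriminant > 0, f'(x) = 0 has 2 real solutions.
Number of critical points: 2

2


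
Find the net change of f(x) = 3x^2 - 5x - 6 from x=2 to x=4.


Net change = f(b) - f(a)
f(x) = 3x^2 - 5x - 6
Compute f(4):
f(4) = 3 * 4^2 - 5 * 4 - 6
= 48 - 20 - 6
= 22
Compute f(2):
f(2) = 3 * 2^2 - 5 * 2 - 6
= 12 - 10 - 6
= -4
Net change = 22 - (-4) = 26

26


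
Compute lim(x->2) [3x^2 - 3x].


Since polynomials are continuous, we use direct substitution.
lim(x->2) of 3x^2 - 3x
= 3 * 2^2 - 3 * 2 + 0
= 12 - 6 + 0
= 6

6


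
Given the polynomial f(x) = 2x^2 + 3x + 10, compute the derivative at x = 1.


Differentiate term by term using power and sum rules:
f(x) = 2x^2 + 3x + 10
f'(x) = 4x + 3
Substitute x = 1:
f'(1) = 4 * 1 + 3
= 4 + 3
= 7

7


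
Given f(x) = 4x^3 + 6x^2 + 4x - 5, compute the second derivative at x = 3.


First derivative:
f'(x) = 12x^2 + 12x + 4
Second derivative:
f''(x) = 24x + 12
Substitute x = 3:
f''(3) = 24 * 3 + 12
= 72 + 12
= 84

84


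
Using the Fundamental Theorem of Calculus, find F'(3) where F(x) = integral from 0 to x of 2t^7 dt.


By the Fundamental Theorem of Calculus (Part 1):
If F(x) = integral from 0 to x of f(t) dt, then F'(x) = f(x)
Here f(t) = 2t^7
So F'(x) = 2x^7
Evaluate at x = 3:
F'(3) = 2 * 3^7
= 2 * 2187
= 4374

4374


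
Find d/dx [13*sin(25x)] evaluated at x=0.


Apply the chain rule to differentiate 13*sin(25x):
d/dx [13*sin(25x)]
= 13 * cos(25x) * d/dx(25x)
= 13 * 25 * cos(25x)
= 325 * cos(25x)
Evaluate at x = 0:
= 325 * cos(0)
= 325 * 1
= 325

325


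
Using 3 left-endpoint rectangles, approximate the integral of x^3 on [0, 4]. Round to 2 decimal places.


Left Riemann sum uses left endpoints of each subinterval.
Interval: [0, 4], n = 3
dx = (4 - 0) / 3 = 4/3
Left endpoints: [0, 4/3, 8/3]
f values: [0, 64/27, 512/27]
Sum = dx * (sum of f values)
= 4/3 * 64/3
= 256/9 ≈ 28.44

28.44


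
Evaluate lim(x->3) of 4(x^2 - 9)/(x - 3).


Direct substitution gives 0/0, so we factor the numerator.
Factor: 4(x^2 - 9) = 4 * (x - 3)(x + 3)
Cancel the common factor (x - 3):
4(x^2 - 9)/(x - 3) = 4 * (x + 3)
Now substitute x = 3:
= 4 * (3 + 3) = 24

24


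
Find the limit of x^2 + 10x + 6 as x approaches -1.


Since polynomials are continuous, we use direct substitution.
lim(x->-1) of x^2 + 10x + 6
= 1 * (-1)^2 + 10 * (-1) + 6
= 1 - 10 + 6
= -3

-3


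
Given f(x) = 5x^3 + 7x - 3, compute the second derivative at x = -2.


First derivative:
f'(x) = 15x^2 + 7
Second derivative:
f''(x) = 30x
Substitute x = -2:
f''(-2) = 30 * (-2) + 0
= -60 + 0
= -60

-60


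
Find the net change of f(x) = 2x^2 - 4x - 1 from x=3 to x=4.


Net change = f(b) - f(a)
f(x) = 2x^2 - 4x - 1
Compute f(4):
f(4) = 2 * 4^2 - 4 * 4 - 1
= 32 - 16 - 1
= 15
Compute f(3):
f(3) = 2 * 3^2 - 4 * 3 - 1
= 18 - 12 - 1
= 5
Net change = 15 - 5 = 10

10


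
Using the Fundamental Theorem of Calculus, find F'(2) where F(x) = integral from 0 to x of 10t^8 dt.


By the Fundamental Theorem of Calculus (Part 1):
If F(x) = integral from 0 to x of f(t) dt, then F'(x) = f(x)
Here f(t) = 10t^8
So F'(x) = 10x^8
Evaluate at x = 2:
F'(2) = 10 * 2^8
= 10 * 256
= 2560

2560


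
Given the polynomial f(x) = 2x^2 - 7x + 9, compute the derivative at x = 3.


Differentiate term by term using power and sum rules:
f(x) = 2x^2 - 7x + 9
f'(x) = 4x - 7
Substitute x = 3:
f'(3) = 4 * 3 - 7
= 12 - 7
= 5

5


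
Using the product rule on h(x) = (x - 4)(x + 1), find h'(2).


Let u(x) = x - 4 and v(x) = x + 1
u'(x) = 1
v'(x) = 1
Product rule: h'(x) = u'(x)*v(x) + u(x)*v'(x)
= 1 * (x + 1) + (x - 4) * 1
At x = 2:
u(2) = 1 * 2 - 4 = -2
v(2) = 1 * 2 + 1 = 3
h'(2) = 1 * 3 + (-2) * 1
= 3 - 2
= 1

1


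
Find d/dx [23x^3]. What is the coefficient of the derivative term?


We apply the power rule: d/dx [ax^n] = a*n * x^(n-1)
d/dx [23x^3]
= 23 * 3 * x^(3-1)
= 69x^2
The coefficient is 69

69


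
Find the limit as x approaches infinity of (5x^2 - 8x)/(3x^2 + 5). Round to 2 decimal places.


For limits at infinity with equal-degree polynomials,
we compare leading coefficients.
Numerator leading term: 5x^2
Denominator leading term: 3x^2
Divide both by x^2:
lim = (5 - 8/x) / (3 + 5/x^2)
As x -> infinity, the 1/x and 1/x^2 terms vanish:
= 5/3 ≈ 1.67

1.67


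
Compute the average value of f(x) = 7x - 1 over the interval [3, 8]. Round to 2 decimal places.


Average value = 1/(b-a) * integral from a to b of f(x) dx
First compute the integral of 7x - 1:
F(x) = (7/2)x^2 - x
F(8) = 7/2 * 64 - 1 * 8 = 216
F(3) = 7/2 * 9 - 1 * 3 = 57/2
Integral = 216 - 57/2 = 375/2
Average = (375/2) / (8 - 3) = (375/2) / 5
= 75/2 = 37.50

37.50


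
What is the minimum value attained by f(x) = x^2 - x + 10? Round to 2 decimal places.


For a quadratic f(x) = ax^2 + bx + c with a > 0, the minimum is at the vertex.
Vertex x-coordinate: x = -b/(2a)
x = -(-1) / (2 * 1)
x = 1/2
Substitute back to find the minimum value:
f(1/2) = 1 * (1/2)^2 - 1 * (1/2) + 10
= 1/4 - 1/2 + 10
= 39/4 = 9.75

9.75


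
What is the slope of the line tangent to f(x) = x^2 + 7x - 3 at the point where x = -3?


The slope of the tangent line equals f'(x) at the point.
f(x) = x^2 + 7x - 3
f'(x) = 2x + 7
At x = -3:
f'(-3) = 2 * (-3) + 7
= -6 + 7
= 1

1


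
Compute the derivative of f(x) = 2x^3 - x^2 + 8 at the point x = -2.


Differentiate f(x) = 2x^3 - x^2 + 8 term by term:
f'(x) = 6x^2 - 2x
Substitute x = -2:
f'(-2) = 6 * (-2)^2 - 2 * (-2) + 0
= 24 + 4 + 0
= 28

28


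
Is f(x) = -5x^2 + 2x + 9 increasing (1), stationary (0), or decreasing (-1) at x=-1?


Compute f'(x) to determine behavior:
f'(x) = -10x + 2
f'(-1) = -10 * (-1) + 2
= 10 + 2
= 12
Since f'(-1) > 0, the function is increasing (1)

1


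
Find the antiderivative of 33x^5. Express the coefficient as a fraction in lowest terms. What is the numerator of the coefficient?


Apply the power rule for integration:
integral of ax^n dx = a/(n+1) * x^(n+1) + C
integral of 33x^5 dx
= 33/6 * x^6 + C
= 11/2 * x^6 + C
The coefficient in lowest terms is 11/2, and its numerator is 11

11


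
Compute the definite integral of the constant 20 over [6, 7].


The integral of a constant k over [a, b] equals k * (b - a).
integral from 6 to 7 of 20 dx
= 20 * (7 - 6)
= 20 * 1
= 20

20


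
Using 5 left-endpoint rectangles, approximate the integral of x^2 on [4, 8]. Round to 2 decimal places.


Left Riemann sum uses left endpoints of each subinterval.
Interval: [4, 8], n = 5
dx = (8 - 4) / 5 = 4/5
Left endpoints: [4, 24/5, 28/5, 32/5, 36/5]
f values: [16, 576/25, 784/25, 1024/25, 1296/25]
Sum = dx * (sum of f values)
= 4/5 * 816/5
= 3264/25 = 130.56

130.56


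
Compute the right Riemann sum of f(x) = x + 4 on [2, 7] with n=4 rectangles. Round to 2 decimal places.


Right Riemann sum uses right endpoints of each subinterval.
Interval: [2, 7], n = 4
dx = (7 - 2) / 4 = 5/4
Right endpoints: [13/4, 9/2, 23/4, 7]
f values: [29/4, 17/2, 39/4, 11]
Sum = dx * (sum of f values)
= 5/4 * 73/2
= 365/8 ≈ 45.63

45.63


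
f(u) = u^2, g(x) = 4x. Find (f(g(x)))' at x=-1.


Using the chain rule: (f(g(x)))' = f'(g(x)) * g'(x)
First, find g(-1):
g(-1) = 4 * (-1) + 0 = -4
Next, f'(u) = 2u
And g'(x) = 4
So f'(g(-1)) * g'(-1)
= 2 * (-4) * 4
= -32

-32


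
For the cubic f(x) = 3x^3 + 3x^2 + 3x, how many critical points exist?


Find where f'(x) = 0:
f(x) = 3x^3 + 3x^2 + 3x
f'(x) = 9x^2 + 6x + 3
This is a quadratic in x. Use the discriminant to count real roots.
Discriminant = (6)^2 - 4 * 9 * 3
= 36 - 108
= -72
Since discriminant < 0, f'(x) = 0 has no real solutions.
Number of critical points: 0

0


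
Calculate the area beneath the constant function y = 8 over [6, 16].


The area under a constant function y = 8 is a rectangle.
Width = 16 - 6 = 10
Height = 8
Area = width * height
= 10 * 8
= 80

80


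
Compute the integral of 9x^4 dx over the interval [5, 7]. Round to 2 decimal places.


Find the antiderivative of 9x^4:
F(x) = 9/5 * x^5
Apply the Fundamental Theorem of Calculus:
F(7) - F(5)
= 9/5 * 7^5 - 9/5 * 5^5
= 9/5 * (16807 - 3125)
= 9/5 * 13682
= 123138/5 = 24627.60

24627.60


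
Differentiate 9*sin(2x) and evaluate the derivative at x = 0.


Apply the chain rule to differentiate 9*sin(2x):
d/dx [9*sin(2x)]
= 9 * cos(2x) * d/dx(2x)
= 9 * 2 * cos(2x)
= 18 * cos(2x)
Evaluate at x = 0:
= 18 * cos(0)
= 18 * 1
= 18

18


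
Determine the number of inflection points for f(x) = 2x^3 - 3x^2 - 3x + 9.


Inflection points occur where f''(x) = 0 and concavity changes.
f(x) = 2x^3 - 3x^2 - 3x + 9
f'(x) = 6x^2 - 6x - 3
f''(x) = 12x - 6
Set f''(x) = 0:
12x - 6 = 0
x = 6 / 12 = 1/2
Since f''(x) is linear (degree 1), it changes sign at this point.
Therefore there is exactly 1 inflection point.

1


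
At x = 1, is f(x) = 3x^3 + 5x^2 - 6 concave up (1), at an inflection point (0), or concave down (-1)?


Concavity is determined by the sign of f''(x).
f(x) = 3x^3 + 5x^2 - 6
f'(x) = 9x^2 + 10x
f''(x) = 18x + 10
f''(1) = 18 * 1 + 10
= 18 + 10
= 28
Since f''(1) > 0, the function is concave up (1)

1


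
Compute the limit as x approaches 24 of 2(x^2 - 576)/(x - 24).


Direct substitution gives 0/0, so we factor the numerator.
Factor: 2(x^2 - 576) = 2 * (x - 24)(x + 24)
Cancel the common factor (x - 24):
2(x^2 - 576)/(x - 24) = 2 * (x + 24)
Now substitute x = 24:
= 2 * (24 + 24) = 96

96


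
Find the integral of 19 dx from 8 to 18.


The integral of a constant k over [a, b] equals k * (b - a).
integral from 8 to 18 of 19 dx
= 19 * (18 - 8)
= 19 * 10
= 190

190


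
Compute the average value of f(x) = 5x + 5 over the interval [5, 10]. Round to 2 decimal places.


Average value = 1/(b-a) * integral from a to b of f(x) dx
First compute the integral of 5x + 5:
F(x) = (5/2)x^2 + 5x
F(10) = 5/2 * 100 + 5 * 10 = 300
F(5) = 5/2 * 25 + 5 * 5 = 175/2
Integral = 300 - 175/2 = 425/2
Average = (425/2) / (10 - 5) = (425/2) / 5
= 85/2 = 42.50

42.50


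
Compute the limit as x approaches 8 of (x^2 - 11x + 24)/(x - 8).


Direct substitution gives 0/0, so we factor the numerator.
Factor: (x^2 - 11x + 24) = (x - 8)(x - 3)
Cancel the common factor (x - 8):
(x^2 - 11x + 24)/(x - 8) = (x - 3)
Now substitute x = 8:
= (8) - (3) = 5

5


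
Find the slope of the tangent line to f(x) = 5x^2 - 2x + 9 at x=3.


The slope of the tangent line equals f'(x) at the point.
f(x) = 5x^2 - 2x + 9
f'(x) = 10x - 2
At x = 3:
f'(3) = 10 * 3 - 2
= 30 - 2
= 28

28


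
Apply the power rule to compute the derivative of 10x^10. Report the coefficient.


We apply the power rule: d/dx [ax^n] = a*n * x^(n-1)
d/dx [10x^10]
= 10 * 10 * x^(10-1)
= 100x^9
The coefficient is 100

100


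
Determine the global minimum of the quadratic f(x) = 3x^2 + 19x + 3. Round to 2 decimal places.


For a quadratic f(x) = ax^2 + bx + c with a > 0, the minimum is at the vertex.
Vertex x-coordinate: x = -b/(2a)
x = -(19) / (2 * 3)
x = -19/6
Substitute back to find the minimum value:
f(-19/6) = 3 * (-19/6)^2 + 19 * (-19/6) + 3
= 361/12 - 361/6 + 3
= -325/12 ≈ -27.08

-27.08


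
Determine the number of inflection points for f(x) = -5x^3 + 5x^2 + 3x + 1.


Inflection points occur where f''(x) = 0 and concavity changes.
f(x) = -5x^3 + 5x^2 + 3x + 1
f'(x) = -15x^2 + 10x + 3
f''(x) = -30x + 10
Set f''(x) = 0:
-30x + 10 = 0
x = -10 / (-30) = 1/3
Since f''(x) is linear (degree 1), it changes sign at this point.
Therefore there is exactly 1 inflection point.

1


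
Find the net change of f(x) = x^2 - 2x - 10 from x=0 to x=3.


Net change = f(b) - f(a)
f(x) = x^2 - 2x - 10
Compute f(3):
f(3) = 1 * 3^2 - 2 * 3 - 10
= 9 - 6 - 10
= -7
Compute f(0):
f(0) = 1 * 0^2 - 2 * 0 - 10
= 0 + 0 - 10
= -10
Net change = -7 - (-10) = 3

3


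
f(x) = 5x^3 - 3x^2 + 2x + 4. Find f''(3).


First derivative:
f'(x) = 15x^2 - 6x + 2
Second derivative:
f''(x) = 30x - 6
Substitute x = 3:
f''(3) = 30 * 3 - 6
= 90 - 6
= 84

84


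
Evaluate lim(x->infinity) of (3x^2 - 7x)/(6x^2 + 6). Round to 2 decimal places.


For limits at infinity with equal-degree polynomials,
we compare leading coefficients.
Numerator leading term: 3x^2
Denominator leading term: 6x^2
Divide both by x^2:
lim = (3 - 7/x) / (6 + 6/x^2)
As x -> infinity, the 1/x and 1/x^2 terms vanish:
= 3/6 = 1/2 = 0.50

0.50


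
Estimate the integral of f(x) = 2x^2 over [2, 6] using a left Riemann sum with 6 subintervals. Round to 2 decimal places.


Left Riemann sum uses left endpoints of each subinterval.
Interval: [2, 6], n = 6
dx = (6 - 2) / 6 = 2/3
Left endpoints: [2, 8/3, 10/3, 4, 14/3, 16/3]
f values: [8, 128/9, 200/9, 32, 392/9, 512/9]
Sum = dx * (sum of f values)
= 2/3 * 1592/9
= 3184/27 ≈ 117.93

117.93


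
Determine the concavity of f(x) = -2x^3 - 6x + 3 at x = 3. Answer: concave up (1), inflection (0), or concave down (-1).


Concavity is determined by the sign of f''(x).
f(x) = -2x^3 - 6x + 3
f'(x) = -6x^2 - 6
f''(x) = -12x
f''(3) = -12 * 3 + 0
= -36 + 0
= -36
Since f''(3) < 0, the function is concave down (-1)

-1


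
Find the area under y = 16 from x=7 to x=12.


The area under a constant function y = 16 is a rectangle.
Width = 12 - 7 = 5
Height = 16
Area = width * height
= 5 * 16
= 80

80


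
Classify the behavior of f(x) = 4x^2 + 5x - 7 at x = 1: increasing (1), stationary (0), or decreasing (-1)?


Compute f'(x) to determine behavior:
f'(x) = 8x + 5
f'(1) = 8 * 1 + 5
= 8 + 5
= 13
Since f'(1) > 0, the function is increasing (1)

1


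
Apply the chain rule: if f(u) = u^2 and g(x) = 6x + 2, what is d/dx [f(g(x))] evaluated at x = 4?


Using the chain rule: (f(g(x)))' = f'(g(x)) * g'(x)
First, find g(4):
g(4) = 6 * 4 + 2 = 26
Next, f'(u) = 2u
And g'(x) = 6
So f'(g(4)) * g'(4)
= 2 * 26 * 6
= 312

312
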